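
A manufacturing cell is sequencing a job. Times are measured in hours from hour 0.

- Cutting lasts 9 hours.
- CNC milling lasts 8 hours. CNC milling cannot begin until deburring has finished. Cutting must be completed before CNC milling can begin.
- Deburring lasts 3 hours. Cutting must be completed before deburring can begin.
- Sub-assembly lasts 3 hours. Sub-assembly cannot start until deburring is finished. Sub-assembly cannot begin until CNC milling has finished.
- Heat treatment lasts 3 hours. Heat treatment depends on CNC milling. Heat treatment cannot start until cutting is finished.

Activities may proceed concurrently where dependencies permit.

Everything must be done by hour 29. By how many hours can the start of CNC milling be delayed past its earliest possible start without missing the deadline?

Cutting has no prerequisites, so it starts at hour 0 and finishes at hour 9.
Deburring cannot begin until cutting (finishes hour 9). It runs from hour 9 to 9 + 3 = hour 12.
CNC milling has to wait for deburring (finishes hour 12); cutting (finishes hour 9). The latest of these is hour 12, so CNC milling runs hour 12 to 12 + 8 = hour 20.

Working backward from the deadline:
Heat treatment must finish by hour 29; it takes 3 hours, so it must start by 29 − 3 = hour 26.
To finish by hour 29, sub-assembly (duration 3) must start no later than hour 26.
CNC milling feeds heat treatment (must start by hour 26); sub-assembly (must start by hour 26). Taking the minimum, CNC milling must finish by hour 26 and start by 26 − 8 = hour 18.
So CNC milling can start as early as hour 12 and as late as hour 18, giving 18 − 12 = 6 hours of slack.

6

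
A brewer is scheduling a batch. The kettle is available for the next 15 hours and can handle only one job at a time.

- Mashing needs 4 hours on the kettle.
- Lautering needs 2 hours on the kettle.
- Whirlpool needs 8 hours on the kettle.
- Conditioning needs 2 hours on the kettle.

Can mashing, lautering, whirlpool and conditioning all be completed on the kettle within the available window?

Running back to back, the jobs need 4 + 2 + 8 + 2 = 16 hours on the kettle.
Since 16 > 15, they cannot all fit.

No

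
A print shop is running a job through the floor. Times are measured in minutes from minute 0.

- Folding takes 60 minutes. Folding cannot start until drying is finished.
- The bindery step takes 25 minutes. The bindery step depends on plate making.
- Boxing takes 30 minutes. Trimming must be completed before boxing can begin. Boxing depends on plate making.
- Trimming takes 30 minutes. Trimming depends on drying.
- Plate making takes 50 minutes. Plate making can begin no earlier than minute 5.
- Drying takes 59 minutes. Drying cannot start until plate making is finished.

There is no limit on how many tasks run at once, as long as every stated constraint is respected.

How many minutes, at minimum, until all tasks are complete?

Plate making cannot begin until its own release at minute 5. It runs from minute 5 to 5 + 50 = minute 55.
The bindery step waits on plate making (finishes minute 55), so it starts at minute 55 and finishes at 55 + 25 = minute 80.
Drying cannot begin until plate making (finishes minute 55). It runs from minute 55 to 55 + 59 = minute 114.
Folding cannot begin until drying (finishes minute 114). It runs from minute 114 to 114 + 60 = minute 174.
Trimming cannot begin until drying (finishes minute 114). It runs from minute 114 to 114 + 30 = minute 144.
Boxing cannot start until trimming (finishes minute 144); plate making (finishes minute 55). The controlling bound is minute 144, so boxing finishes at 144 + 30 = minute 174.
All tasks are finished once the last one completes. Finish times: Plate making at 55, Drying at 114, Trimming at 144, Folding at 174, The bindery step at 80, Boxing at 174. The latest is minute 174.

174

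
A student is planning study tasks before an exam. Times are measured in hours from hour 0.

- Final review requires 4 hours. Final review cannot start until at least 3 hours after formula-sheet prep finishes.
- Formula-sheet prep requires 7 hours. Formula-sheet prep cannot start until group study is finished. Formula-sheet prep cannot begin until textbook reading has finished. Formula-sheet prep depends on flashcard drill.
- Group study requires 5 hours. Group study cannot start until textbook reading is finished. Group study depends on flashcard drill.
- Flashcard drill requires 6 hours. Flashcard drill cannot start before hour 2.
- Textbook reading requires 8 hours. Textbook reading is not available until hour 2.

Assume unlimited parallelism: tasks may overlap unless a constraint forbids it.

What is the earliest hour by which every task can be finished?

29

Flashcard drill waits on its own release at hour 2, so it starts at hour 2 and finishes at 2 + 6 = hour 8.
Textbook reading cannot begin until its own release at hour 2. It runs from hour 2 to 2 + 8 = hour 10.
Group study cannot start until textbook reading (finishes hour 10); flashcard drill (finishes hour 8). The controlling bound is hour 10, so group study finishes at 10 + 5 = hour 15.
For formula-sheet prep: group study (finishes hour 15); textbook reading (finishes hour 10); flashcard drill (finishes hour 8). Taking the maximum gives a start of hour 15, and it finishes at 15 + 7 = hour 22.
After formula-sheet prep (finishes hour 22, plus 3-hour gap → hour 25), final review can start at hour 25 and finishes at hour 29.
All tasks are finished once the last one completes. Finish times: Textbook reading at 10, Flashcard drill at 8, Group study at 15, Formula-sheet prep at 22, Final review at 29. The latest is hour 29.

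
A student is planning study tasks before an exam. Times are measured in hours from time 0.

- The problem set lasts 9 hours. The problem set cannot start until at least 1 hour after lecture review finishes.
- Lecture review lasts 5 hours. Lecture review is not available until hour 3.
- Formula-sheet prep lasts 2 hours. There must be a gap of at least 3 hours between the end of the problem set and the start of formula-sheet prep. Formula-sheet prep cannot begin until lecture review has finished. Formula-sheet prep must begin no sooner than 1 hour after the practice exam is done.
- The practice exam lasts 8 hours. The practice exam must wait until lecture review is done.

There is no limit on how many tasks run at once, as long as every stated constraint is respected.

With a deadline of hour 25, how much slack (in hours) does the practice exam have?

After its own release at hour 3, lecture review can start at hour 3 and finishes at hour 8.
After lecture review (finishes hour 8), the practice exam can start at hour 8 and finishes at hour 16.

Working backward from the deadline:
Nothing follows formula-sheet prep; the deadline of hour 25 is its only limit. It must start by 25 − 2 = hour 23.
Since formula-sheet prep (must start by hour 23, minus 1-hour gap → hour 22) depends on it, the practice exam must finish by hour 22. Backing off its 8-hour duration gives a latest start of hour 14.
So the practice exam can start as early as hour 8 and as late as hour 14, giving 14 − 8 = 6 hours of slack.

6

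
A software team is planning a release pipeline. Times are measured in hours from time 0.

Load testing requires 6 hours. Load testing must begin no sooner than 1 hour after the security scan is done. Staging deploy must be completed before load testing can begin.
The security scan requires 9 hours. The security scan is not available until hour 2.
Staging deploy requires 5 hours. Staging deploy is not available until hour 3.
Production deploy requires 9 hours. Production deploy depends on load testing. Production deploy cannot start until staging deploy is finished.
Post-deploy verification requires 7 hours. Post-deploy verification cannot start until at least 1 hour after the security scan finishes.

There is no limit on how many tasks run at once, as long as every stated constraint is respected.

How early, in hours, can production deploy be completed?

27

After its own release at hour 3, staging deploy can start at hour 3 and finishes at hour 8.
After its own release at hour 2, the security scan can start at hour 2 and finishes at hour 11.
Load testing cannot start until the security scan (finishes hour 11, plus 1-hour gap → hour 12); staging deploy (finishes hour 8). The controlling bound is hour 12, so load testing finishes at 12 + 6 = hour 18.
Production deploy needs all of load testing (finishes hour 18); staging deploy (finishes hour 8). That puts its earliest start at hour 18; it finishes at 18 + 9 = hour 27.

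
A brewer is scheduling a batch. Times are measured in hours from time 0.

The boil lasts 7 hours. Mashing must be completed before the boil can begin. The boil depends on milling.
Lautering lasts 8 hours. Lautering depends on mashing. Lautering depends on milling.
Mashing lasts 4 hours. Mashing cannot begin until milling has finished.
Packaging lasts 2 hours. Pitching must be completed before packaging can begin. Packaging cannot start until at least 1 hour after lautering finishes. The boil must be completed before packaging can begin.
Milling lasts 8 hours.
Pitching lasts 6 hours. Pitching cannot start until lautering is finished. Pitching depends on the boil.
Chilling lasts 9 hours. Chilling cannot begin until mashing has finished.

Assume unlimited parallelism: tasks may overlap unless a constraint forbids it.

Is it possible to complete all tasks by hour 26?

Milling can start immediately at hour 0; it finishes at hour 8.
Mashing waits on milling (finishes hour 8), so it starts at hour 8 and finishes at 8 + 4 = hour 12.
After mashing (finishes hour 12), chilling can start at hour 12 and finishes at hour 21.
The boil needs all of mashing (finishes hour 12); milling (finishes hour 8). That puts its earliest start at hour 12; it finishes at 12 + 7 = hour 19.
Lautering needs all of mashing (finishes hour 12); milling (finishes hour 8). That puts its earliest start at hour 12; it finishes at 12 + 8 = hour 20.
For pitching: lautering (finishes hour 20); the boil (finishes hour 19). Taking the maximum gives a start of hour 20, and it finishes at 20 + 6 = hour 26.
For packaging: pitching (finishes hour 26); lautering (finishes hour 20, plus 1-hour gap → hour 21); the boil (finishes hour 19). Taking the maximum gives a start of hour 26, and it finishes at 26 + 2 = hour 28.
The earliest everything can be done is hour 28, which is after the deadline of 26, so it is not possible.

No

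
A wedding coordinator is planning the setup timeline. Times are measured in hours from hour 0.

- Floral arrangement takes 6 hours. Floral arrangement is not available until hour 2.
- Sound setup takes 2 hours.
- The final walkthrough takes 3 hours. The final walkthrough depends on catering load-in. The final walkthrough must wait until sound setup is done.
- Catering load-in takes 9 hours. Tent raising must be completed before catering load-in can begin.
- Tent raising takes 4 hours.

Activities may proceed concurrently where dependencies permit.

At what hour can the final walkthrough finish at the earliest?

Sound setup has no prerequisites, so it starts at hour 0 and finishes at hour 2.
Tent raising has no prerequisites, so it starts at hour 0 and finishes at hour 4.
After tent raising (finishes hour 4), catering load-in can start at hour 4 and finishes at hour 13.
The final walkthrough cannot start until catering load-in (finishes hour 13); sound setup (finishes hour 2). The controlling bound is hour 13, so the final walkthrough finishes at 13 + 3 = hour 16.

16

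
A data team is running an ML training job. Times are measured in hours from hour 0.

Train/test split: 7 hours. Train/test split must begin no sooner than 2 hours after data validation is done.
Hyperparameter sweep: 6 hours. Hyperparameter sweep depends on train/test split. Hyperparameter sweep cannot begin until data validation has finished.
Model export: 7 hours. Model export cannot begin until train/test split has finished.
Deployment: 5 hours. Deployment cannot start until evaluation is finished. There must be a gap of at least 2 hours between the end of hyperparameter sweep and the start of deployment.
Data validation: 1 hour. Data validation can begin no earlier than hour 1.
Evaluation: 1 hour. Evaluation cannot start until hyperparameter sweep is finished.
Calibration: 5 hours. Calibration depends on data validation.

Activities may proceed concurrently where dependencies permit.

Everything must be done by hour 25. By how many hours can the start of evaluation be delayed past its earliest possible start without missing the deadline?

2

Data validation cannot begin until its own release at hour 1. It runs from hour 1 to 1 + 1 = hour 2.
Train/test split cannot begin until data validation (finishes hour 2, plus 2-hour gap → hour 4). It runs from hour 4 to 4 + 7 = hour 11.
For hyperparameter sweep: train/test split (finishes hour 11); data validation (finishes hour 2). Taking the maximum gives a start of hour 11, and it finishes at 11 + 6 = hour 17.
Evaluation cannot begin until hyperparameter sweep (finishes hour 17). It runs from hour 17 to 17 + 1 = hour 18.

Working backward from the deadline:
To finish by hour 25, deployment (duration 5) must start no later than hour 20.
Since deployment (must start by hour 20) depends on it, evaluation must finish by hour 20. Backing off its 1-hour duration gives a latest start of hour 19.
So evaluation can start as early as hour 17 and as late as hour 19, giving 19 − 17 = 2 hours of slack.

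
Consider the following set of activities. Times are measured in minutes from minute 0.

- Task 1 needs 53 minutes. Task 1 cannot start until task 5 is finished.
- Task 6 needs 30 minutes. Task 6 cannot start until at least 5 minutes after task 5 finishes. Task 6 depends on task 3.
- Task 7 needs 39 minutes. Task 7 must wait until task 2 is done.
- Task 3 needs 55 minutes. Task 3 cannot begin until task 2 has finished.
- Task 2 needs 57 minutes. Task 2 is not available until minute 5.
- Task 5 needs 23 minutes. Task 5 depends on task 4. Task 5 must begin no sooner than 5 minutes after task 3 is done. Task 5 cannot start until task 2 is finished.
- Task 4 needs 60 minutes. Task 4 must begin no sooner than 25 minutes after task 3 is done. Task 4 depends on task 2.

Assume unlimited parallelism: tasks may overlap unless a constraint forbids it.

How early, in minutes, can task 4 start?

142

Task 2 waits on its own release at minute 5, so it starts at minute 5 and finishes at 5 + 57 = minute 62.
After task 2 (finishes minute 62), task 3 can start at minute 62 and finishes at minute 117.
Task 4 waits on task 3 (finishes minute 117, plus 25-minute gap → minute 142); task 2 (finishes minute 62). The latest of these is minute 142, which is the earliest task 4 can start.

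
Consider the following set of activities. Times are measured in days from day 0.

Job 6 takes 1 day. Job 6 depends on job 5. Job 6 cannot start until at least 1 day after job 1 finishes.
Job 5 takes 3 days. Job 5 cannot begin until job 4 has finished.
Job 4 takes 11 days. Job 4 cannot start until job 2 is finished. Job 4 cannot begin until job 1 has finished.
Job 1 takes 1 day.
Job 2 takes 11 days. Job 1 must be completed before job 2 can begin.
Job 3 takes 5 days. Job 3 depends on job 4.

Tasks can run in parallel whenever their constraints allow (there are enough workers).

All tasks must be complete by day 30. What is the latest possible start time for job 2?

Nothing follows job 3; the deadline of day 30 is its only limit. It must start by 30 − 5 = day 25.
Job 6 has no dependents, so it just needs to finish by day 30. Starting by 30 − 1 = day 29 achieves that.
Since job 6 (must start by day 29) depends on it, job 5 must finish by day 29. Backing off its 3-day duration gives a latest start of day 26.
For job 4: job 3 (must start by day 25); job 5 (must start by day 26). The most restrictive is day 25; with an 11-day duration, job 4 must start by day 14.
Job 2 must finish before job 4 (must start by day 14). With an 11-day duration, job 2 must start by 14 − 11 = day 3.

3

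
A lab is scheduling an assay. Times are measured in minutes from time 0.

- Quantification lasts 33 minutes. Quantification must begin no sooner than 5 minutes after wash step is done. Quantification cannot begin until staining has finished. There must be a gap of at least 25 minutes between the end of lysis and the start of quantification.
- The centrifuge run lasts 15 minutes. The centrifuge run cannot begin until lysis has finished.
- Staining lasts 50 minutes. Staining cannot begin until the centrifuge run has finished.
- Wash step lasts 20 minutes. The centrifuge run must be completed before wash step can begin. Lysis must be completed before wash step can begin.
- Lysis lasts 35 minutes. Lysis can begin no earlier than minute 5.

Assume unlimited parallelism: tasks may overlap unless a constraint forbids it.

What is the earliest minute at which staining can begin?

Lysis waits on its own release at minute 5, so it starts at minute 5 and finishes at 5 + 35 = minute 40.
The centrifuge run cannot begin until lysis (finishes minute 40). It runs from minute 40 to 40 + 15 = minute 55.
Staining waits on the centrifuge run (finishes minute 55), so the earliest it can start is minute 55.

55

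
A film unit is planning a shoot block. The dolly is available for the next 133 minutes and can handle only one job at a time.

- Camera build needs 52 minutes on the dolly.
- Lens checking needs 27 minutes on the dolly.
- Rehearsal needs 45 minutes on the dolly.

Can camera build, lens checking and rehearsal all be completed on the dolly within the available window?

Yes

Running back to back, the jobs need 52 + 27 + 45 = 124 minutes on the dolly.
Since 124 ≤ 133, they fit within the window.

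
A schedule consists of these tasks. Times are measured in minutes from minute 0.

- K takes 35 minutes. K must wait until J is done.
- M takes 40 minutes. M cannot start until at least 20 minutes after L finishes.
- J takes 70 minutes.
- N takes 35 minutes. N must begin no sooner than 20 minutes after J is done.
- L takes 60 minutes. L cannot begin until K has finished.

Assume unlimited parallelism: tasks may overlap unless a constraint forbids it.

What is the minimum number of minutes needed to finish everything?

Nothing blocks J, so it runs from minute 0 to minute 70.
N waits on J (finishes minute 70, plus 20-minute gap → minute 90), so it starts at minute 90 and finishes at 90 + 35 = minute 125.
K cannot begin until J (finishes minute 70). It runs from minute 70 to 70 + 35 = minute 105.
L waits on K (finishes minute 105), so it starts at minute 105 and finishes at 105 + 60 = minute 165.
After L (finishes minute 165, plus 20-minute gap → minute 185), M can start at minute 185 and finishes at minute 225.
All tasks are finished once the last one completes. Finish times: J at 70, K at 105, L at 165, M at 225, N at 125. The latest is minute 225.

225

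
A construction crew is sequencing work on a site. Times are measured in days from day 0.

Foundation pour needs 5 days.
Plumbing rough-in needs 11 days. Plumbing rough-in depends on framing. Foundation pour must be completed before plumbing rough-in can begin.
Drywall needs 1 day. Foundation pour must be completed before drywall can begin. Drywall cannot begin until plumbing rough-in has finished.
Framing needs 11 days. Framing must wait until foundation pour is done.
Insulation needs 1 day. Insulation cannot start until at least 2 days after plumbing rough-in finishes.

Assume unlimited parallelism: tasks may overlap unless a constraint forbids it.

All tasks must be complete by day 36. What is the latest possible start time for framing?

Nothing follows insulation; the deadline of day 36 is its only limit. It must start by 36 − 1 = day 35.
To finish by day 36, drywall (duration 1) must start no later than day 35.
Plumbing rough-in must finish in time for insulation (must start by day 35, minus 2-day gap → day 33); drywall (must start by day 35). The tightest is day 33, so plumbing rough-in must start by 33 − 11 = day 22.
Framing feeds into plumbing rough-in (must start by day 22); so framing must finish by day 22 and therefore start by day 11.

11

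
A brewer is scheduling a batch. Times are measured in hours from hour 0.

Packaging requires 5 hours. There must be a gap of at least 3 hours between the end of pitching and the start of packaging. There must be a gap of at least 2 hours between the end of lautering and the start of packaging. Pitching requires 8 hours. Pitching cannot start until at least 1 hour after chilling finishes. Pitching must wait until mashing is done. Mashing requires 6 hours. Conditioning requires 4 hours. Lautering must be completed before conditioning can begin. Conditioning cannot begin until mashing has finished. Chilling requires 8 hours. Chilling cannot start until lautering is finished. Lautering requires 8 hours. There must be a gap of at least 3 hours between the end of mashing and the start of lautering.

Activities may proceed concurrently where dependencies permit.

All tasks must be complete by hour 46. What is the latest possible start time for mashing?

Nothing follows packaging; the deadline of hour 46 is its only limit. It must start by 46 − 5 = hour 41.
Pitching has to be done before packaging (must start by hour 41, minus 3-hour gap → hour 38). That means finishing by hour 38, i.e. starting by 38 − 8 = hour 30.
Chilling feeds into pitching (must start by hour 30, minus 1-hour gap → hour 29); so chilling must finish by hour 29 and therefore start by hour 21.
Nothing follows conditioning; the deadline of hour 46 is its only limit. It must start by 46 − 4 = hour 42.
Lautering must finish in time for chilling (must start by hour 21); conditioning (must start by hour 42); packaging (must start by hour 41, minus 2-hour gap → hour 39). The tightest is hour 21, so lautering must start by 21 − 8 = hour 13.
Mashing must finish in time for lautering (must start by hour 13, minus 3-hour gap → hour 10); pitching (must start by hour 30); conditioning (must start by hour 42). The tightest is hour 10, so mashing must start by 10 − 6 = hour 4.

4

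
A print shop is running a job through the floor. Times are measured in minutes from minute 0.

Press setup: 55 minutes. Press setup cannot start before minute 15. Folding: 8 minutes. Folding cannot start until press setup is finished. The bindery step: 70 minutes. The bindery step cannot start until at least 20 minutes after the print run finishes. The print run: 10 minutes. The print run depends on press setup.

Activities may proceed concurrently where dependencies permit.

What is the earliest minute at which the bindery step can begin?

100

Press setup cannot begin until its own release at minute 15. It runs from minute 15 to 15 + 55 = minute 70.
After press setup (finishes minute 70), the print run can start at minute 70 and finishes at minute 80.
The bindery step waits on the print run (finishes minute 80, plus 20-minute gap → minute 100), so the earliest it can start is minute 100.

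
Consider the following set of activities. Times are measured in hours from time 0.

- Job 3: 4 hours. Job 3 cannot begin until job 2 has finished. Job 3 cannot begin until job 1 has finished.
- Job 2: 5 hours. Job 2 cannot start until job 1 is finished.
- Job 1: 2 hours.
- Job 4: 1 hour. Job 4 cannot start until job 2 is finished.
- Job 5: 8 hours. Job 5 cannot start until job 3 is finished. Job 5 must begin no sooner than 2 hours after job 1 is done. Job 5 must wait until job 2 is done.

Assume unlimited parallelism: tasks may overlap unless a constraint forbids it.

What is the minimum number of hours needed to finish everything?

19

Nothing blocks job 1, so it runs from hour 0 to hour 2.
Job 2 cannot begin until job 1 (finishes hour 2). It runs from hour 2 to 2 + 5 = hour 7.
Job 4 cannot begin until job 2 (finishes hour 7). It runs from hour 7 to 7 + 1 = hour 8.
Job 3 cannot start until job 2 (finishes hour 7); job 1 (finishes hour 2). The controlling bound is hour 7, so job 3 finishes at 7 + 4 = hour 11.
Job 5 cannot start until job 3 (finishes hour 11); job 1 (finishes hour 2, plus 2-hour gap → hour 4); job 2 (finishes hour 7). The controlling bound is hour 11, so job 5 finishes at 11 + 8 = hour 19.
All tasks are finished once the last one completes. Finish times: Job 1 at 2, Job 2 at 7, Job 3 at 11, Job 4 at 8, Job 5 at 19. The latest is hour 19.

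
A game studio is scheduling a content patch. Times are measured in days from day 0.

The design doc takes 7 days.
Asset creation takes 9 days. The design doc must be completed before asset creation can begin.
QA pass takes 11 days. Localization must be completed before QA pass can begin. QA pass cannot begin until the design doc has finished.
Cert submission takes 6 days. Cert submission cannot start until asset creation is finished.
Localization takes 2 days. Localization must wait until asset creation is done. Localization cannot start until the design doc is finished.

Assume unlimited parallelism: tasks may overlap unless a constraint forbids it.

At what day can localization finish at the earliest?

18

The design doc has no prerequisites, so it starts at day 0 and finishes at day 7.
Asset creation waits on the design doc (finishes day 7), so it starts at day 7 and finishes at 7 + 9 = day 16.
Localization has to wait for asset creation (finishes day 16); the design doc (finishes day 7). The latest of these is day 16, so localization runs day 16 to 16 + 2 = day 18.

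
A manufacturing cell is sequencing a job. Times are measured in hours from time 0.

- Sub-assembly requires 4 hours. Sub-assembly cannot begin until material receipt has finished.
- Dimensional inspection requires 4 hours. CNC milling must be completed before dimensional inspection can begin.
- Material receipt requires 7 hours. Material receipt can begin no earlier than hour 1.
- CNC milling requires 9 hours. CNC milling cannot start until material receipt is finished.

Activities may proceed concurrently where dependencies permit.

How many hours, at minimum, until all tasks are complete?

After its own release at hour 1, material receipt can start at hour 1 and finishes at hour 8.
Sub-assembly cannot begin until material receipt (finishes hour 8). It runs from hour 8 to 8 + 4 = hour 12.
After material receipt (finishes hour 8), CNC milling can start at hour 8 and finishes at hour 17.
Dimensional inspection waits on CNC milling (finishes hour 17), so it starts at hour 17 and finishes at 17 + 4 = hour 21.
All tasks are finished once the last one completes. Finish times: Material receipt at 8, CNC milling at 17, Dimensional inspection at 21, Sub-assembly at 12. The latest is hour 21.

21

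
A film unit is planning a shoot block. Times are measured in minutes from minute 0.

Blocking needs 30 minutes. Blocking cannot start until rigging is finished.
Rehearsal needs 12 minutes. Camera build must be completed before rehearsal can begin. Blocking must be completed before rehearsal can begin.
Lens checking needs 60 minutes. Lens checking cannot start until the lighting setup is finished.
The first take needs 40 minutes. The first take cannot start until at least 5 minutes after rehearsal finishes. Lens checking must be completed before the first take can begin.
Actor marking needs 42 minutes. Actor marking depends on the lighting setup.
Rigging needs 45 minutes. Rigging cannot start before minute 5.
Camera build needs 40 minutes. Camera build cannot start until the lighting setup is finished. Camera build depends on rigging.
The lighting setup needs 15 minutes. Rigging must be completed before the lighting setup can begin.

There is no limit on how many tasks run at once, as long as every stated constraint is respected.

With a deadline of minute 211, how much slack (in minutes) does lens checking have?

After its own release at minute 5, rigging can start at minute 5 and finishes at minute 50.
The lighting setup cannot begin until rigging (finishes minute 50). It runs from minute 50 to 50 + 15 = minute 65.
Lens checking cannot begin until the lighting setup (finishes minute 65). It runs from minute 65 to 65 + 60 = minute 125.

Working backward from the deadline:
The first take must finish by minute 211; it takes 40 minutes, so it must start by 211 − 40 = minute 171.
Lens checking feeds into the first take (must start by minute 171); so lens checking must finish by minute 171 and therefore start by minute 111.
So lens checking can start as early as minute 65 and as late as minute 111, giving 111 − 65 = 46 minutes of slack.

46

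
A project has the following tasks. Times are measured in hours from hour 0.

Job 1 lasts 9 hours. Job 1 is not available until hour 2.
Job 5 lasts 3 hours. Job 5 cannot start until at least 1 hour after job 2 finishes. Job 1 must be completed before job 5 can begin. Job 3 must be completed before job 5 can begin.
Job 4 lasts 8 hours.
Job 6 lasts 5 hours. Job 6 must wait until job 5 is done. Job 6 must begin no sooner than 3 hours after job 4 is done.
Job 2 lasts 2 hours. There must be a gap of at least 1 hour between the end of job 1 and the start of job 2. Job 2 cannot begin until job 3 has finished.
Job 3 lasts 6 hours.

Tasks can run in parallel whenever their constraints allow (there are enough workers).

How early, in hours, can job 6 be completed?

23

Job 4 has no prerequisites, so it starts at hour 0 and finishes at hour 8.
Job 3 can start immediately at hour 0; it finishes at hour 6.
Job 1 cannot begin until its own release at hour 2. It runs from hour 2 to 2 + 9 = hour 11.
Job 2 has to wait for job 1 (finishes hour 11, plus 1-hour gap → hour 12); job 3 (finishes hour 6). The latest of these is hour 12, so job 2 runs hour 12 to 12 + 2 = hour 14.
Job 5 cannot start until job 2 (finishes hour 14, plus 1-hour gap → hour 15); job 1 (finishes hour 11); job 3 (finishes hour 6). The controlling bound is hour 15, so job 5 finishes at 15 + 3 = hour 18.
Job 6 has to wait for job 5 (finishes hour 18); job 4 (finishes hour 8, plus 3-hour gap → hour 11). The latest of these is hour 18, so job 6 runs hour 18 to 18 + 5 = hour 23.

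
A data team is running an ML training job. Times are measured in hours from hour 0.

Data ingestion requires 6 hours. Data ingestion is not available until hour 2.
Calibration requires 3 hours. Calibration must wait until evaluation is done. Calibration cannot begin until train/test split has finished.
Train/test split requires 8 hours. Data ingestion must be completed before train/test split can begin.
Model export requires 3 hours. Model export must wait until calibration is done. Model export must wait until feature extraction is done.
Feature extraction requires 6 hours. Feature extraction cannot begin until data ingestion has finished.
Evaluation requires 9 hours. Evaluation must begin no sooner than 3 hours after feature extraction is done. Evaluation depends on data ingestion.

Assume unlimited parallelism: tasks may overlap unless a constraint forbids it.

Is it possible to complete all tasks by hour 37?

Yes

Data ingestion cannot begin until its own release at hour 2. It runs from hour 2 to 2 + 6 = hour 8.
After data ingestion (finishes hour 8), train/test split can start at hour 8 and finishes at hour 16.
After data ingestion (finishes hour 8), feature extraction can start at hour 8 and finishes at hour 14.
Evaluation has to wait for feature extraction (finishes hour 14, plus 3-hour gap → hour 17); data ingestion (finishes hour 8). The latest of these is hour 17, so evaluation runs hour 17 to 17 + 9 = hour 26.
Calibration needs all of evaluation (finishes hour 26); train/test split (finishes hour 16). That puts its earliest start at hour 26; it finishes at 26 + 3 = hour 29.
Model export has to wait for calibration (finishes hour 29); feature extraction (finishes hour 14). The latest of these is hour 29, so model export runs hour 29 to 29 + 3 = hour 32.
Every task is finished by hour 32, which is no later than the deadline of 37, so the schedule is feasible.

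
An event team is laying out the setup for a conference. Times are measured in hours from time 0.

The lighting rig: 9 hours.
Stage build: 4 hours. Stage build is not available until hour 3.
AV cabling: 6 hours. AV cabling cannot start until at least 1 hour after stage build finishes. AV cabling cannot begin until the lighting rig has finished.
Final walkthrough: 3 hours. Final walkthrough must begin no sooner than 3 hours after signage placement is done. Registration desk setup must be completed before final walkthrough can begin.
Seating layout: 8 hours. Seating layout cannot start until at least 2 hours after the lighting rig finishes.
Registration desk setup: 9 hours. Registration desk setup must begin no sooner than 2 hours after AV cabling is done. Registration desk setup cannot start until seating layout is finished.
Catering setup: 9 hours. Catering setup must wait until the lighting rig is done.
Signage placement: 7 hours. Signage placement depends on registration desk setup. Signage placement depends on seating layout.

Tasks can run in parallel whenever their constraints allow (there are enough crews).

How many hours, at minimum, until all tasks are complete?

Nothing blocks the lighting rig, so it runs from hour 0 to hour 9.
Catering setup cannot begin until the lighting rig (finishes hour 9). It runs from hour 9 to 9 + 9 = hour 18.
Seating layout cannot begin until the lighting rig (finishes hour 9, plus 2-hour gap → hour 11). It runs from hour 11 to 11 + 8 = hour 19.
Stage build waits on its own release at hour 3, so it starts at hour 3 and finishes at 3 + 4 = hour 7.
For AV cabling: stage build (finishes hour 7, plus 1-hour gap → hour 8); the lighting rig (finishes hour 9). Taking the maximum gives a start of hour 9, and it finishes at 9 + 6 = hour 15.
Registration desk setup cannot start until AV cabling (finishes hour 15, plus 2-hour gap → hour 17); seating layout (finishes hour 19). The controlling bound is hour 19, so registration desk setup finishes at 19 + 9 = hour 28.
Signage placement has to wait for registration desk setup (finishes hour 28); seating layout (finishes hour 19). The latest of these is hour 28, so signage placement runs hour 28 to 28 + 7 = hour 35.
Final walkthrough has to wait for signage placement (finishes hour 35, plus 3-hour gap → hour 38); registration desk setup (finishes hour 28). The latest of these is hour 38, so final walkthrough runs hour 38 to 38 + 3 = hour 41.
All tasks are finished once the last one completes. Finish times: Stage build at 7, The lighting rig at 9, AV cabling at 15, Seating layout at 19, Registration desk setup at 28, Signage placement at 35, Catering setup at 18, Final walkthrough at 41. The latest is hour 41.

41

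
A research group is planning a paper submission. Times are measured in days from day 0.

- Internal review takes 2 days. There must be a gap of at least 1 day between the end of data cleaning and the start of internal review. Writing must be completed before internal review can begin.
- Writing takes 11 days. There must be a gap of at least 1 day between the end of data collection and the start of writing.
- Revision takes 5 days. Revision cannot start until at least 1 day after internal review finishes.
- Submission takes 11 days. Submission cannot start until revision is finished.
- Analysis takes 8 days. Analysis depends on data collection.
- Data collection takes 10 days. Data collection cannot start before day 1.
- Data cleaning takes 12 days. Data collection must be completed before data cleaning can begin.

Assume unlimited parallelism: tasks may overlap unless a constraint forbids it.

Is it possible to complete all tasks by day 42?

After its own release at day 1, data collection can start at day 1 and finishes at day 11.
Writing waits on data collection (finishes day 11, plus 1-day gap → day 12), so it starts at day 12 and finishes at 12 + 11 = day 23.
Analysis cannot begin until data collection (finishes day 11). It runs from day 11 to 11 + 8 = day 19.
Data cleaning waits on data collection (finishes day 11), so it starts at day 11 and finishes at 11 + 12 = day 23.
Internal review has to wait for data cleaning (finishes day 23, plus 1-day gap → day 24); writing (finishes day 23). The latest of these is day 24, so internal review runs day 24 to 24 + 2 = day 26.
After internal review (finishes day 26, plus 1-day gap → day 27), revision can start at day 27 and finishes at day 32.
Submission waits on revision (finishes day 32), so it starts at day 32 and finishes at 32 + 11 = day 43.
The earliest everything can be done is day 43, which is after the deadline of 42, so it is not possible.

No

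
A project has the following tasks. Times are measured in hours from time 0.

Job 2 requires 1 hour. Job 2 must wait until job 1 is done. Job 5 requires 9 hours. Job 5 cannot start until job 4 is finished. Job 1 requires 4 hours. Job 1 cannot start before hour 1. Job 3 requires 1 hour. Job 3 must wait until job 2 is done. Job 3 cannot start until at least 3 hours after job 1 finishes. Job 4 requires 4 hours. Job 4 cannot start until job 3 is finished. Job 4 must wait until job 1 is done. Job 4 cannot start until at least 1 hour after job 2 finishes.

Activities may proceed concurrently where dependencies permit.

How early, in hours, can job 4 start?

9

Job 1 cannot begin until its own release at hour 1. It runs from hour 1 to 1 + 4 = hour 5.
After job 1 (finishes hour 5), job 2 can start at hour 5 and finishes at hour 6.
Job 3 needs all of job 2 (finishes hour 6); job 1 (finishes hour 5, plus 3-hour gap → hour 8). That puts its earliest start at hour 8; it finishes at 8 + 1 = hour 9.
Job 4 waits on job 3 (finishes hour 9); job 1 (finishes hour 5); job 2 (finishes hour 6, plus 1-hour gap → hour 7). The latest of these is hour 9, which is the earliest job 4 can start.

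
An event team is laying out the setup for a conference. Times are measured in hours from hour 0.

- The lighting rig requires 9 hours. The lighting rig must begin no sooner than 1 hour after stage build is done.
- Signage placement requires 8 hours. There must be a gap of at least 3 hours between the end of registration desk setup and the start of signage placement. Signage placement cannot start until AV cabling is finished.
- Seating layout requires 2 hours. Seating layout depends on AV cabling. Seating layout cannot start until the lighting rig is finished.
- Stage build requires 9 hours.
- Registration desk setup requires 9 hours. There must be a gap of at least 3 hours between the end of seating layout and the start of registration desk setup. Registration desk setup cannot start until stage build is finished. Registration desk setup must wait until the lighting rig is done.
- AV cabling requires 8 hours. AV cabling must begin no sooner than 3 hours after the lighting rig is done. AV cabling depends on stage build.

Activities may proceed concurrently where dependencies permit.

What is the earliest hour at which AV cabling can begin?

22

Stage build has no prerequisites, so it starts at hour 0 and finishes at hour 9.
The lighting rig cannot begin until stage build (finishes hour 9, plus 1-hour gap → hour 10). It runs from hour 10 to 10 + 9 = hour 19.
AV cabling waits on the lighting rig (finishes hour 19, plus 3-hour gap → hour 22); stage build (finishes hour 9). The latest of these is hour 22, which is the earliest AV cabling can start.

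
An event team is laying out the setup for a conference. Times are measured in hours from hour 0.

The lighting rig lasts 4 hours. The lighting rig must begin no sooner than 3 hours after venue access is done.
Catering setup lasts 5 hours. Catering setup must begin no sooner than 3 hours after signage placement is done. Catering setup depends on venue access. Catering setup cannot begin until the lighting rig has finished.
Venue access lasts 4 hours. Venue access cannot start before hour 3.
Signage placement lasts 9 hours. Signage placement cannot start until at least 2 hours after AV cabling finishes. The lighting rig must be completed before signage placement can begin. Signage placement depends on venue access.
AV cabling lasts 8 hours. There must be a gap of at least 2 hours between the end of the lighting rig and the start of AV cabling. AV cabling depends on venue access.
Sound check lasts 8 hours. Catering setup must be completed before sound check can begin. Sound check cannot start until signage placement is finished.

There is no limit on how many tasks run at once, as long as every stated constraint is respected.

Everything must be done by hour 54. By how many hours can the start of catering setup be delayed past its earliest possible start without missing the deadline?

After its own release at hour 3, venue access can start at hour 3 and finishes at hour 7.
After venue access (finishes hour 7, plus 3-hour gap → hour 10), the lighting rig can start at hour 10 and finishes at hour 14.
AV cabling cannot start until the lighting rig (finishes hour 14, plus 2-hour gap → hour 16); venue access (finishes hour 7). The controlling bound is hour 16, so AV cabling finishes at 16 + 8 = hour 24.
Signage placement has to wait for AV cabling (finishes hour 24, plus 2-hour gap → hour 26); the lighting rig (finishes hour 14); venue access (finishes hour 7). The latest of these is hour 26, so signage placement runs hour 26 to 26 + 9 = hour 35.
Catering setup cannot start until signage placement (finishes hour 35, plus 3-hour gap → hour 38); venue access (finishes hour 7); the lighting rig (finishes hour 14). The controlling bound is hour 38, so catering setup finishes at 38 + 5 = hour 43.

Working backward from the deadline:
Nothing follows sound check; the deadline of hour 54 is its only limit. It must start by 54 − 8 = hour 46.
Since sound check (must start by hour 46) depends on it, catering setup must finish by hour 46. Backing off its 5-hour duration gives a latest start of hour 41.
So catering setup can start as early as hour 38 and as late as hour 41, giving 41 − 38 = 3 hours of slack.

3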